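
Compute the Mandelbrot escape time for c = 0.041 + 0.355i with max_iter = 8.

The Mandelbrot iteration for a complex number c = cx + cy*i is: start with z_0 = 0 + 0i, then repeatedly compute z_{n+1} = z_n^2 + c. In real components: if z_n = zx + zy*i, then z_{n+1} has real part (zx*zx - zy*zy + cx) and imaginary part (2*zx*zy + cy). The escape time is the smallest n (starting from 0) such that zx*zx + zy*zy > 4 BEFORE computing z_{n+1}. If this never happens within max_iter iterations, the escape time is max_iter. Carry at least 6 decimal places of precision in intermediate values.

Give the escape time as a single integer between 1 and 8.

z_0 = 0 + 0i, c = 0.0410 + 0.3550i
Iter 1: z = 0.0410 + 0.3550i, |z|^2 = 0.1277
Iter 2: z = -0.0833 + 0.3841i, |z|^2 = 0.1545
Iter 3: z = -0.0996 + 0.2910i, |z|^2 = 0.0946
Iter 4: z = -0.0337 + 0.2970i, |z|^2 = 0.0894
Iter 5: z = -0.0461 + 0.3350i, |z|^2 = 0.1143
Iter 6: z = -0.0691 + 0.3241i, |z|^2 = 0.1098
Iter 7: z = -0.0593 + 0.3102i, |z|^2 = 0.0998

Answer: 8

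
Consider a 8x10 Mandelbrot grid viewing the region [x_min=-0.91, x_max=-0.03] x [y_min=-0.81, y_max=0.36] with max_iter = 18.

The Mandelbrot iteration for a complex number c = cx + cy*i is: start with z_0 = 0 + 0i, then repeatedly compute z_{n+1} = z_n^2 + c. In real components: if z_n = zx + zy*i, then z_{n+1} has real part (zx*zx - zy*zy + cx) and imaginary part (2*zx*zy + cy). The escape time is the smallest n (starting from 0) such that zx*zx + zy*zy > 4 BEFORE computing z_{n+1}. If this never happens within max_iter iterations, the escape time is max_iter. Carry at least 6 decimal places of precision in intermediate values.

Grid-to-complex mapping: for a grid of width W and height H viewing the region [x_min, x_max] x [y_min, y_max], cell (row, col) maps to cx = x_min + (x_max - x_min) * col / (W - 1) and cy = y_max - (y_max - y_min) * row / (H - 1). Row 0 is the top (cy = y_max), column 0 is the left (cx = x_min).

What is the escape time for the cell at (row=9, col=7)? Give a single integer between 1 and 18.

Answer: 18

Derivation:
z_0 = 0 + 0i, c = -0.0300 + -0.8100i
Iter 1: z = -0.0300 + -0.8100i, |z|^2 = 0.6570
Iter 2: z = -0.6852 + -0.7614i, |z|^2 = 1.0492
Iter 3: z = -0.1402 + 0.2334i, |z|^2 = 0.0742
Iter 4: z = -0.0648 + -0.8755i, |z|^2 = 0.7706
Iter 5: z = -0.7922 + -0.6965i, |z|^2 = 1.1128
Iter 6: z = 0.1125 + 0.2936i, |z|^2 = 0.0989
Iter 7: z = -0.1035 + -0.7439i, |z|^2 = 0.5641
Iter 8: z = -0.5727 + -0.6560i, |z|^2 = 0.7583
Iter 9: z = -0.1323 + -0.0587i, |z|^2 = 0.0209
Iter 10: z = -0.0159 + -0.7945i, |z|^2 = 0.6315
Iter 11: z = -0.6609 + -0.7847i, |z|^2 = 1.0526
Iter 12: z = -0.2089 + 0.2272i, |z|^2 = 0.0953
Iter 13: z = -0.0380 + -0.9049i, |z|^2 = 0.8203
Iter 14: z = -0.8474 + -0.7412i, |z|^2 = 1.2675
Iter 15: z = 0.1388 + 0.4462i, |z|^2 = 0.2184
Iter 16: z = -0.2099 + -0.6861i, |z|^2 = 0.5148
Iter 17: z = -0.4567 + -0.5220i, |z|^2 = 0.4811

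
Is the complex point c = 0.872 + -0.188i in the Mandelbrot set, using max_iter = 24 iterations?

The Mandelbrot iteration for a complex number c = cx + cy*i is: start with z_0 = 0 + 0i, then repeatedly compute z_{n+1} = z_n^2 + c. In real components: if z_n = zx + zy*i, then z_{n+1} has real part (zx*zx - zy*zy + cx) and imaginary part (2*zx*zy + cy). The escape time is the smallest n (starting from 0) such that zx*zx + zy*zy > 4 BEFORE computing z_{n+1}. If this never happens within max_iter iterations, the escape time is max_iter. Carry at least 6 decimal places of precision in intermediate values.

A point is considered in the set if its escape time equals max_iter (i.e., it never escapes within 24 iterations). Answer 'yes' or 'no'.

z_0 = 0 + 0i, c = 0.8720 + -0.1880i
Iter 1: z = 0.8720 + -0.1880i, |z|^2 = 0.7957
Iter 2: z = 1.5970 + -0.5159i, |z|^2 = 2.8167
Iter 3: z = 3.1564 + -1.8357i, |z|^2 = 13.3329
Escaped at iteration 3

Answer: no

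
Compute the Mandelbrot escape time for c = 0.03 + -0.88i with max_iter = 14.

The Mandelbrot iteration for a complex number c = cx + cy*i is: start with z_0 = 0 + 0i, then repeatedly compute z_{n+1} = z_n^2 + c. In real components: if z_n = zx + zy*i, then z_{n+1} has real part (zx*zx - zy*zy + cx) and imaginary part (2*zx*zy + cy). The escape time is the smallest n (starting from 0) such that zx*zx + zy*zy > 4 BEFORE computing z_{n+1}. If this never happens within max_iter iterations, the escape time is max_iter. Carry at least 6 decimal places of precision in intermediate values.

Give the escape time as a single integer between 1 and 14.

Answer: 7

Derivation:
z_0 = 0 + 0i, c = 0.0300 + -0.8800i
Iter 1: z = 0.0300 + -0.8800i, |z|^2 = 0.7753
Iter 2: z = -0.7435 + -0.9328i, |z|^2 = 1.4229
Iter 3: z = -0.2873 + 0.5071i, |z|^2 = 0.3397
Iter 4: z = -0.1446 + -1.1714i, |z|^2 = 1.3931
Iter 5: z = -1.3213 + -0.5413i, |z|^2 = 2.0387
Iter 6: z = 1.4827 + 0.5504i, |z|^2 = 2.5013
Iter 7: z = 1.9254 + 0.7522i, |z|^2 = 4.2730
Escaped at iteration 7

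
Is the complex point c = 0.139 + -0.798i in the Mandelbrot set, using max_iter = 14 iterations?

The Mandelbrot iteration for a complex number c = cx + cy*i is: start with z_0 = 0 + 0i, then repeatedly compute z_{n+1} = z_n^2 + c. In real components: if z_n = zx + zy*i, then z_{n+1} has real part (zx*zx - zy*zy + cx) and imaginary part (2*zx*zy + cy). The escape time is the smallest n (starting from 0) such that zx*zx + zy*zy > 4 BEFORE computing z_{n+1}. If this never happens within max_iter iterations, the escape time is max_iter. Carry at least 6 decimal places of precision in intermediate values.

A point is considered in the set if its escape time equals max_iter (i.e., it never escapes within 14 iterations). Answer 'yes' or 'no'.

Answer: no

Derivation:
z_0 = 0 + 0i, c = 0.1390 + -0.7980i
Iter 1: z = 0.1390 + -0.7980i, |z|^2 = 0.6561
Iter 2: z = -0.4785 + -1.0198i, |z|^2 = 1.2690
Iter 3: z = -0.6721 + 0.1780i, |z|^2 = 0.4834
Iter 4: z = 0.5591 + -1.0372i, |z|^2 = 1.3884
Iter 5: z = -0.6242 + -1.9578i, |z|^2 = 4.2227
Escaped at iteration 5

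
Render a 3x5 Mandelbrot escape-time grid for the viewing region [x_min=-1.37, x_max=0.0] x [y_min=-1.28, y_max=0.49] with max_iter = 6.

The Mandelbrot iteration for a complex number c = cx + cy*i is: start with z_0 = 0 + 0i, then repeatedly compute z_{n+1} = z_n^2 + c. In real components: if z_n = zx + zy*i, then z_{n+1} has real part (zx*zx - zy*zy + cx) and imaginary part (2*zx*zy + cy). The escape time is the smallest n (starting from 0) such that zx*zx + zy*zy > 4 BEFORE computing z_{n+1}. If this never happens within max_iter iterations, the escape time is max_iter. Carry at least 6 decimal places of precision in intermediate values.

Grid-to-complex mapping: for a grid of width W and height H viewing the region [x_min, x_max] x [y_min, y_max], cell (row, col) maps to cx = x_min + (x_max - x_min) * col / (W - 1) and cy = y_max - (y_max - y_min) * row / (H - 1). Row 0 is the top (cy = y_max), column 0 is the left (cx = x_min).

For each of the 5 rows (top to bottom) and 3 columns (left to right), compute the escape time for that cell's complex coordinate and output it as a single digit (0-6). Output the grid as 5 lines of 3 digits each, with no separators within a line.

Answer: 366
666
566
346
232

Derivation:
(row=0, col=0): c = -1.3700 + 0.4900i → escape time 3
(row=0, col=1): c = -0.6850 + 0.4900i → escape time 6
(row=0, col=2): c = 0.0000 + 0.4900i → escape time 6
(row=1, col=0): c = -1.3700 + 0.0475i → escape time 6
(row=1, col=1): c = -0.6850 + 0.0475i → escape time 6
(row=1, col=2): c = 0.0000 + 0.0475i → escape time 6
(row=2, col=0): c = -1.3700 + -0.3950i → escape time 5
(row=2, col=1): c = -0.6850 + -0.3950i → escape time 6
(row=2, col=2): c = 0.0000 + -0.3950i → escape time 6
(row=3, col=0): c = -1.3700 + -0.8375i → escape time 3
(row=3, col=1): c = -0.6850 + -0.8375i → escape time 4
(row=3, col=2): c = 0.0000 + -0.8375i → escape time 6
(row=4, col=0): c = -1.3700 + -1.2800i → escape time 2
(row=4, col=1): c = -0.6850 + -1.2800i → escape time 3
(row=4, col=2): c = 0.0000 + -1.2800i → escape time 2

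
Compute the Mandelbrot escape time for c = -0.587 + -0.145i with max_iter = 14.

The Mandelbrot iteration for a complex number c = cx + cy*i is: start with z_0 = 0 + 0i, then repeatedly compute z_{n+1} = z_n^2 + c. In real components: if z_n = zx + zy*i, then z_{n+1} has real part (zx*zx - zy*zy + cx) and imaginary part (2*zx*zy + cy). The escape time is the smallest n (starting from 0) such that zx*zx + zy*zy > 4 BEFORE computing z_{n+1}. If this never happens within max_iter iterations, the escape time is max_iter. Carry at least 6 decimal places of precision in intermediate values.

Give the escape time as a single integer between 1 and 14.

z_0 = 0 + 0i, c = -0.5870 + -0.1450i
Iter 1: z = -0.5870 + -0.1450i, |z|^2 = 0.3656
Iter 2: z = -0.2635 + 0.0252i, |z|^2 = 0.0700
Iter 3: z = -0.5182 + -0.1583i, |z|^2 = 0.2936
Iter 4: z = -0.3435 + 0.0191i, |z|^2 = 0.1184
Iter 5: z = -0.4694 + -0.1581i, |z|^2 = 0.2453
Iter 6: z = -0.3917 + 0.0034i, |z|^2 = 0.1534
Iter 7: z = -0.4336 + -0.1477i, |z|^2 = 0.2098
Iter 8: z = -0.4208 + -0.0169i, |z|^2 = 0.1774
Iter 9: z = -0.4102 + -0.1307i, |z|^2 = 0.1854
Iter 10: z = -0.4358 + -0.0377i, |z|^2 = 0.1914
Iter 11: z = -0.3985 + -0.1121i, |z|^2 = 0.1714
Iter 12: z = -0.4408 + -0.0557i, |z|^2 = 0.1974
Iter 13: z = -0.3958 + -0.0959i, |z|^2 = 0.1659

Answer: 14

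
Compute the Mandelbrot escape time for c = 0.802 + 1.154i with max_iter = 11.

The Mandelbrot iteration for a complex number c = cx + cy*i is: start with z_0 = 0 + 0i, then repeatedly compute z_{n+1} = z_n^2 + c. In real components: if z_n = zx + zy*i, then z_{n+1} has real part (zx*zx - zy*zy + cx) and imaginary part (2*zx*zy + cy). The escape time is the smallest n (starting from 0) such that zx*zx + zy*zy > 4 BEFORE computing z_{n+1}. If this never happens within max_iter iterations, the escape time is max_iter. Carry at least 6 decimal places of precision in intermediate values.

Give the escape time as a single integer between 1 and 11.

z_0 = 0 + 0i, c = 0.8020 + 1.1540i
Iter 1: z = 0.8020 + 1.1540i, |z|^2 = 1.9749
Iter 2: z = 0.1135 + 3.0050i, |z|^2 = 9.0430
Escaped at iteration 2

Answer: 2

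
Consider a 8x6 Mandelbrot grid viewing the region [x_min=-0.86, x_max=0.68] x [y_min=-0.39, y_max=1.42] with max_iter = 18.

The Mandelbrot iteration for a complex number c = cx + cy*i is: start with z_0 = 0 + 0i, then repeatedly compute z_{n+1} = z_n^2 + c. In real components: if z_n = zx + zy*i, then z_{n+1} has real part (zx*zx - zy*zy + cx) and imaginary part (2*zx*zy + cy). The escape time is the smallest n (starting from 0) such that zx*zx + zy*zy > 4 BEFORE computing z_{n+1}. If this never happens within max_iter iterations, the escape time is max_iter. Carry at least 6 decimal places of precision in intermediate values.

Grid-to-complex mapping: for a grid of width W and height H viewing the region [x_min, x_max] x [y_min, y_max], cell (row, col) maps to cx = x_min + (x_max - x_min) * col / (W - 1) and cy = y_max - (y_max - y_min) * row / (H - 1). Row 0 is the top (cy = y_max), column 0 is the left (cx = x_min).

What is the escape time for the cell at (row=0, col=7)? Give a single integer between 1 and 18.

z_0 = 0 + 0i, c = 0.6800 + 1.4200i
Iter 1: z = 0.6800 + 1.4200i, |z|^2 = 2.4788
Iter 2: z = -0.8740 + 3.3512i, |z|^2 = 11.9944
Escaped at iteration 2

Answer: 2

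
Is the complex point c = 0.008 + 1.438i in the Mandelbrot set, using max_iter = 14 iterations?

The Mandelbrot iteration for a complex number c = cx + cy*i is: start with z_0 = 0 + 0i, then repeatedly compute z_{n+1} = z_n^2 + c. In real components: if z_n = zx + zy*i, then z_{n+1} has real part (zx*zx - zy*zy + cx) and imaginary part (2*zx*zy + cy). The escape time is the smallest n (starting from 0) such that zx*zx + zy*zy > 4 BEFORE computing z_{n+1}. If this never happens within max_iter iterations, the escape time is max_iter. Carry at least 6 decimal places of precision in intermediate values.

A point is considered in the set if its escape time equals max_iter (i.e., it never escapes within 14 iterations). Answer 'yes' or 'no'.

z_0 = 0 + 0i, c = 0.0080 + 1.4380i
Iter 1: z = 0.0080 + 1.4380i, |z|^2 = 2.0679
Iter 2: z = -2.0598 + 1.4610i, |z|^2 = 6.3772
Escaped at iteration 2

Answer: no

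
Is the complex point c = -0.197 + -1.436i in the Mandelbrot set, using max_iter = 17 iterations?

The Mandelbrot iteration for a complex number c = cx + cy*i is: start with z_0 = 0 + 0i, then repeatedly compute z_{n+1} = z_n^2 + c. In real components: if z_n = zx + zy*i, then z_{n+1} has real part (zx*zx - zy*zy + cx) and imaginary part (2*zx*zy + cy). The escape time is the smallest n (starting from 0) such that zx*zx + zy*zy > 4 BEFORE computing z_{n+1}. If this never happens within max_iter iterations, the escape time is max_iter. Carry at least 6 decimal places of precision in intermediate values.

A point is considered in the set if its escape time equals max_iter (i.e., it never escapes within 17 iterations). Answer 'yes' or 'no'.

z_0 = 0 + 0i, c = -0.1970 + -1.4360i
Iter 1: z = -0.1970 + -1.4360i, |z|^2 = 2.1009
Iter 2: z = -2.2203 + -0.8702i, |z|^2 = 5.6870
Escaped at iteration 2

Answer: no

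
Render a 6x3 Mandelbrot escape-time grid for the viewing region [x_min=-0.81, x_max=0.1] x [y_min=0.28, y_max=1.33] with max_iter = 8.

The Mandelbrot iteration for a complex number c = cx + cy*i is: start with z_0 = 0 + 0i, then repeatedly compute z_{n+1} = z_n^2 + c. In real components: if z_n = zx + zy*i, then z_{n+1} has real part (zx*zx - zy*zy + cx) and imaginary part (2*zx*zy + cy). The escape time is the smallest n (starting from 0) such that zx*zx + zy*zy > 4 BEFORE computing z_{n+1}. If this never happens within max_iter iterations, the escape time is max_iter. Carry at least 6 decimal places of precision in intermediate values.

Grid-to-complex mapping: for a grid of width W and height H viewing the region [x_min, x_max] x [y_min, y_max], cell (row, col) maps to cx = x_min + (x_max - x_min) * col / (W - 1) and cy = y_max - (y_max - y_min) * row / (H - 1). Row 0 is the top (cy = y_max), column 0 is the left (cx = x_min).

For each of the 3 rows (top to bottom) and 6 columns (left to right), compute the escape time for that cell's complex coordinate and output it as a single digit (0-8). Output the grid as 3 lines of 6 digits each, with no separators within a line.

Answer: 222222
446886
888888

Derivation:
(row=0, col=0): c = -0.8100 + 1.3300i → escape time 2
(row=0, col=1): c = -0.6280 + 1.3300i → escape time 2
(row=0, col=2): c = -0.4460 + 1.3300i → escape time 2
(row=0, col=3): c = -0.2640 + 1.3300i → escape time 2
(row=0, col=4): c = -0.0820 + 1.3300i → escape time 2
(row=0, col=5): c = 0.1000 + 1.3300i → escape time 2
(row=1, col=0): c = -0.8100 + 0.8050i → escape time 4
(row=1, col=1): c = -0.6280 + 0.8050i → escape time 4
(row=1, col=2): c = -0.4460 + 0.8050i → escape time 6
(row=1, col=3): c = -0.2640 + 0.8050i → escape time 8
(row=1, col=4): c = -0.0820 + 0.8050i → escape time 8
(row=1, col=5): c = 0.1000 + 0.8050i → escape time 6
(row=2, col=0): c = -0.8100 + 0.2800i → escape time 8
(row=2, col=1): c = -0.6280 + 0.2800i → escape time 8
(row=2, col=2): c = -0.4460 + 0.2800i → escape time 8
(row=2, col=3): c = -0.2640 + 0.2800i → escape time 8
(row=2, col=4): c = -0.0820 + 0.2800i → escape time 8
(row=2, col=5): c = 0.1000 + 0.2800i → escape time 8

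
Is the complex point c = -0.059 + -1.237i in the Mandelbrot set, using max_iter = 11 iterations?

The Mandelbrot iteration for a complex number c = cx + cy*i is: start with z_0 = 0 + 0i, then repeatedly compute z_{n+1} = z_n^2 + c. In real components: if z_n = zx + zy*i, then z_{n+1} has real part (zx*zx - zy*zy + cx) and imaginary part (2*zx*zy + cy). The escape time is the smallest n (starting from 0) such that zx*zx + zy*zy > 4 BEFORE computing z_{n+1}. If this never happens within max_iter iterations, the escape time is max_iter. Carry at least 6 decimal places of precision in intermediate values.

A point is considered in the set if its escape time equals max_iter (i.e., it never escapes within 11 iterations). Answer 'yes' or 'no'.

z_0 = 0 + 0i, c = -0.0590 + -1.2370i
Iter 1: z = -0.0590 + -1.2370i, |z|^2 = 1.5337
Iter 2: z = -1.5857 + -1.0910i, |z|^2 = 3.7048
Iter 3: z = 1.2651 + 2.2231i, |z|^2 = 6.5424
Escaped at iteration 3

Answer: no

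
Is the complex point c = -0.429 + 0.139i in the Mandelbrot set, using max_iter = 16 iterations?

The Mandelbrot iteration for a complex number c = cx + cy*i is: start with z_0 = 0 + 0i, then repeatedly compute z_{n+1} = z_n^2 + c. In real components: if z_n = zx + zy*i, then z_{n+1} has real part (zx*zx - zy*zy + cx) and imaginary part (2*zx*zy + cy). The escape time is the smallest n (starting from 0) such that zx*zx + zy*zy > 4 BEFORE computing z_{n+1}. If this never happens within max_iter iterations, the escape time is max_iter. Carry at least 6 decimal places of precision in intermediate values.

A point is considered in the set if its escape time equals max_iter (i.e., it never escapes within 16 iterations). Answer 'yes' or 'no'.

z_0 = 0 + 0i, c = -0.4290 + 0.1390i
Iter 1: z = -0.4290 + 0.1390i, |z|^2 = 0.2034
Iter 2: z = -0.2643 + 0.0197i, |z|^2 = 0.0702
Iter 3: z = -0.3595 + 0.1286i, |z|^2 = 0.1458
Iter 4: z = -0.3163 + 0.0465i, |z|^2 = 0.1022
Iter 5: z = -0.3311 + 0.1096i, |z|^2 = 0.1217
Iter 6: z = -0.3313 + 0.0664i, |z|^2 = 0.1142
Iter 7: z = -0.3236 + 0.0950i, |z|^2 = 0.1138
Iter 8: z = -0.3333 + 0.0775i, |z|^2 = 0.1171
Iter 9: z = -0.3239 + 0.0873i, |z|^2 = 0.1126
Iter 10: z = -0.3317 + 0.0824i, |z|^2 = 0.1168
Iter 11: z = -0.3258 + 0.0843i, |z|^2 = 0.1132
Iter 12: z = -0.3300 + 0.0841i, |z|^2 = 0.1160
Iter 13: z = -0.3272 + 0.0835i, |z|^2 = 0.1140
Iter 14: z = -0.3289 + 0.0843i, |z|^2 = 0.1153
Iter 15: z = -0.3279 + 0.0835i, |z|^2 = 0.1145
Did not escape in 16 iterations → in set

Answer: yes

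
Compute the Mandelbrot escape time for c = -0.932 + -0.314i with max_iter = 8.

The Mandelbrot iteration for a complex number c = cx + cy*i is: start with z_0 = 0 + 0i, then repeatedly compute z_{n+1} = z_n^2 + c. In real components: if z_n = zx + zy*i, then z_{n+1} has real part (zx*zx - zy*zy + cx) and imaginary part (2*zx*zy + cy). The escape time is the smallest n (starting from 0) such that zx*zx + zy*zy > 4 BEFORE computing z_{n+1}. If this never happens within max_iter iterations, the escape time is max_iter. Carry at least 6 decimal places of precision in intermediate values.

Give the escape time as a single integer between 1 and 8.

z_0 = 0 + 0i, c = -0.9320 + -0.3140i
Iter 1: z = -0.9320 + -0.3140i, |z|^2 = 0.9672
Iter 2: z = -0.1620 + 0.2713i, |z|^2 = 0.0998
Iter 3: z = -0.9794 + -0.4019i, |z|^2 = 1.1207
Iter 4: z = -0.1344 + 0.4732i, |z|^2 = 0.2420
Iter 5: z = -1.1379 + -0.4411i, |z|^2 = 1.4893
Iter 6: z = 0.1681 + 0.6899i, |z|^2 = 0.5042
Iter 7: z = -1.3797 + -0.0820i, |z|^2 = 1.9104

Answer: 8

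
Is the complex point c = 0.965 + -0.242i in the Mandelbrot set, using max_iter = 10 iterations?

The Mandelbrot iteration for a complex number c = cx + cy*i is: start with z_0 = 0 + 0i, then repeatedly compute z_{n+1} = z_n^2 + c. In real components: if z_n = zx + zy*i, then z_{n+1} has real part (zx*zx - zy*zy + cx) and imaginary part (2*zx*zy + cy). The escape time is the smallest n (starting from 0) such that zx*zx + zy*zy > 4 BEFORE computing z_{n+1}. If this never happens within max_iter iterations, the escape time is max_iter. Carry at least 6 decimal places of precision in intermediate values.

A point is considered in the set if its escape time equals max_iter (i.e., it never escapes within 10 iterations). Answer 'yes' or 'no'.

z_0 = 0 + 0i, c = 0.9650 + -0.2420i
Iter 1: z = 0.9650 + -0.2420i, |z|^2 = 0.9898
Iter 2: z = 1.8377 + -0.7091i, |z|^2 = 3.8798
Iter 3: z = 3.8392 + -2.8480i, |z|^2 = 22.8509
Escaped at iteration 3

Answer: no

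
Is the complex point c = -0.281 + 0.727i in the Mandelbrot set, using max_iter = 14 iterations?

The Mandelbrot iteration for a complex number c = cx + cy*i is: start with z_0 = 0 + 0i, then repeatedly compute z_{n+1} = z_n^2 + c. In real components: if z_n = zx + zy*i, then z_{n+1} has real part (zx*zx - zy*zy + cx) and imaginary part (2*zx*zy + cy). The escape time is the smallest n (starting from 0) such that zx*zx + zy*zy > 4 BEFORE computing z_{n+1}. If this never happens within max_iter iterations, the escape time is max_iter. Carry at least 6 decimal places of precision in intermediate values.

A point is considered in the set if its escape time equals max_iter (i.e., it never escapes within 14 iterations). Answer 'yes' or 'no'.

z_0 = 0 + 0i, c = -0.2810 + 0.7270i
Iter 1: z = -0.2810 + 0.7270i, |z|^2 = 0.6075
Iter 2: z = -0.7306 + 0.3184i, |z|^2 = 0.6351
Iter 3: z = 0.1513 + 0.2617i, |z|^2 = 0.0914
Iter 4: z = -0.3266 + 0.8062i, |z|^2 = 0.7567
Iter 5: z = -0.8243 + 0.2004i, |z|^2 = 0.7197
Iter 6: z = 0.3584 + 0.3967i, |z|^2 = 0.2858
Iter 7: z = -0.3099 + 1.0113i, |z|^2 = 1.1188
Iter 8: z = -1.2077 + 0.1002i, |z|^2 = 1.4685
Iter 9: z = 1.1674 + 0.4851i, |z|^2 = 1.5981
Iter 10: z = 0.8465 + 1.8596i, |z|^2 = 4.1746
Escaped at iteration 10

Answer: no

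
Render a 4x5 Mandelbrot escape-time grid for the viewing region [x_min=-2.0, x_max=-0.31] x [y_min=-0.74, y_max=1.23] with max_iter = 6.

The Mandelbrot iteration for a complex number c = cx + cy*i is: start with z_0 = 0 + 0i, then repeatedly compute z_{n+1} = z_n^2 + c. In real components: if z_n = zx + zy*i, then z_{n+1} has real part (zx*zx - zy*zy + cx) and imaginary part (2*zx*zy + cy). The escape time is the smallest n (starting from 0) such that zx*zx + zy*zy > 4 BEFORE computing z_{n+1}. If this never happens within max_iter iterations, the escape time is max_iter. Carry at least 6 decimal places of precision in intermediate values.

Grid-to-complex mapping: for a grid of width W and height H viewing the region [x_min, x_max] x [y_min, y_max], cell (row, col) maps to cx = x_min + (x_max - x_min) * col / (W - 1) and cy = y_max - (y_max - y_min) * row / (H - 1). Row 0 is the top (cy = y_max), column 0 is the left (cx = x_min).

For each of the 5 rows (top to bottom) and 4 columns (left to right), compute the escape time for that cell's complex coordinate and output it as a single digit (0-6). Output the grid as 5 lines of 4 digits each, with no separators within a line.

(row=0, col=0): c = -2.0000 + 1.2300i → escape time 1
(row=0, col=1): c = -1.4367 + 1.2300i → escape time 2
(row=0, col=2): c = -0.8733 + 1.2300i → escape time 3
(row=0, col=3): c = -0.3100 + 1.2300i → escape time 3
(row=1, col=0): c = -2.0000 + 0.7375i → escape time 1
(row=1, col=1): c = -1.4367 + 0.7375i → escape time 3
(row=1, col=2): c = -0.8733 + 0.7375i → escape time 4
(row=1, col=3): c = -0.3100 + 0.7375i → escape time 6
(row=2, col=0): c = -2.0000 + 0.2450i → escape time 1
(row=2, col=1): c = -1.4367 + 0.2450i → escape time 5
(row=2, col=2): c = -0.8733 + 0.2450i → escape time 6
(row=2, col=3): c = -0.3100 + 0.2450i → escape time 6
(row=3, col=0): c = -2.0000 + -0.2475i → escape time 1
(row=3, col=1): c = -1.4367 + -0.2475i → escape time 5
(row=3, col=2): c = -0.8733 + -0.2475i → escape time 6
(row=3, col=3): c = -0.3100 + -0.2475i → escape time 6
(row=4, col=0): c = -2.0000 + -0.7400i → escape time 1
(row=4, col=1): c = -1.4367 + -0.7400i → escape time 3
(row=4, col=2): c = -0.8733 + -0.7400i → escape time 4
(row=4, col=3): c = -0.3100 + -0.7400i → escape time 6

Answer: 1233
1346
1566
1566
1346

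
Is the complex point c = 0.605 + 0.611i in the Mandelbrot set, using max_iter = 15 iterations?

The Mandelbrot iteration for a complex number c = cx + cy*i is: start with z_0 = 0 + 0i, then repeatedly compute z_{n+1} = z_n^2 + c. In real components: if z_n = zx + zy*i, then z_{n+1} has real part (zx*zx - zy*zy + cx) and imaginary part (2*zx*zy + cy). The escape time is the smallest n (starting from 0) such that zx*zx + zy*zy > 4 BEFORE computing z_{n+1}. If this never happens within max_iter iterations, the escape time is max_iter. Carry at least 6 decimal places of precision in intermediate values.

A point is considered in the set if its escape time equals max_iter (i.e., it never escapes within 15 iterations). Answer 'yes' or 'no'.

z_0 = 0 + 0i, c = 0.6050 + 0.6110i
Iter 1: z = 0.6050 + 0.6110i, |z|^2 = 0.7393
Iter 2: z = 0.5977 + 1.3503i, |z|^2 = 2.1806
Iter 3: z = -0.8611 + 2.2252i, |z|^2 = 5.6929
Escaped at iteration 3

Answer: no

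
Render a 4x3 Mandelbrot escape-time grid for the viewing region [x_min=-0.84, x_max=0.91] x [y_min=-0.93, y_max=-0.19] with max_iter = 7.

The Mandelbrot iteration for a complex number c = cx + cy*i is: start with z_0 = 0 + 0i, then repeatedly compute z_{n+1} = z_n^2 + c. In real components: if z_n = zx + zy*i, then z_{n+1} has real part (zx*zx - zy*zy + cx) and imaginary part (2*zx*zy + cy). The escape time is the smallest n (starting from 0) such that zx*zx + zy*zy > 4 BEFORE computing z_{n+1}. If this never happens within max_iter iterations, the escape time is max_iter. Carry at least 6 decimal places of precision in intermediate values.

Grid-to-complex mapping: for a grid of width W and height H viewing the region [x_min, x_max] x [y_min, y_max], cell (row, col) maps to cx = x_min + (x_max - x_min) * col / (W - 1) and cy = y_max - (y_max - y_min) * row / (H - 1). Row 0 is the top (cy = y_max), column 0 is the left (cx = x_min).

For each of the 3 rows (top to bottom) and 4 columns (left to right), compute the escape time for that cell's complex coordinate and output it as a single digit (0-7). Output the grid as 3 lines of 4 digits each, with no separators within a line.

Answer: 7773
5772
3742

Derivation:
(row=0, col=0): c = -0.8400 + -0.1900i → escape time 7
(row=0, col=1): c = -0.2567 + -0.1900i → escape time 7
(row=0, col=2): c = 0.3267 + -0.1900i → escape time 7
(row=0, col=3): c = 0.9100 + -0.1900i → escape time 3
(row=1, col=0): c = -0.8400 + -0.5600i → escape time 5
(row=1, col=1): c = -0.2567 + -0.5600i → escape time 7
(row=1, col=2): c = 0.3267 + -0.5600i → escape time 7
(row=1, col=3): c = 0.9100 + -0.5600i → escape time 2
(row=2, col=0): c = -0.8400 + -0.9300i → escape time 3
(row=2, col=1): c = -0.2567 + -0.9300i → escape time 7
(row=2, col=2): c = 0.3267 + -0.9300i → escape time 4
(row=2, col=3): c = 0.9100 + -0.9300i → escape time 2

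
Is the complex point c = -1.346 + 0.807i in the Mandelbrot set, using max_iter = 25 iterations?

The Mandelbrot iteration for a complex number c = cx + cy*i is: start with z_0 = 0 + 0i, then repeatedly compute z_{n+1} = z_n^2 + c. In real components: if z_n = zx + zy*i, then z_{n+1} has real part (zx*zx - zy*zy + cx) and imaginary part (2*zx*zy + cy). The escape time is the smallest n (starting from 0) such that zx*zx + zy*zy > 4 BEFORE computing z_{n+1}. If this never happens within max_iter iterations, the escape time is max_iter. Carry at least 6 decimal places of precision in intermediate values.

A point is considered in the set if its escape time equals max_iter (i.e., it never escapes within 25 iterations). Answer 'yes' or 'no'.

z_0 = 0 + 0i, c = -1.3460 + 0.8070i
Iter 1: z = -1.3460 + 0.8070i, |z|^2 = 2.4630
Iter 2: z = -0.1855 + -1.3654i, |z|^2 = 1.8989
Iter 3: z = -3.1760 + 1.3137i, |z|^2 = 11.8128
Escaped at iteration 3

Answer: no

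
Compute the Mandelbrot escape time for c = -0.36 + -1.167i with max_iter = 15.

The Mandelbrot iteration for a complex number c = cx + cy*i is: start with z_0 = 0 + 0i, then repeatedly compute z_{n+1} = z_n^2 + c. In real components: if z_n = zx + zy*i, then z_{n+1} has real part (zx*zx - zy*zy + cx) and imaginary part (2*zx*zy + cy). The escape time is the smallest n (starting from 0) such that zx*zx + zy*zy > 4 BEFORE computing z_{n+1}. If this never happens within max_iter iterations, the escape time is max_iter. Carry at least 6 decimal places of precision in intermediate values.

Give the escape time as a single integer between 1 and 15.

z_0 = 0 + 0i, c = -0.3600 + -1.1670i
Iter 1: z = -0.3600 + -1.1670i, |z|^2 = 1.4915
Iter 2: z = -1.5923 + -0.3268i, |z|^2 = 2.6422
Iter 3: z = 2.0686 + -0.1264i, |z|^2 = 4.2951
Escaped at iteration 3

Answer: 3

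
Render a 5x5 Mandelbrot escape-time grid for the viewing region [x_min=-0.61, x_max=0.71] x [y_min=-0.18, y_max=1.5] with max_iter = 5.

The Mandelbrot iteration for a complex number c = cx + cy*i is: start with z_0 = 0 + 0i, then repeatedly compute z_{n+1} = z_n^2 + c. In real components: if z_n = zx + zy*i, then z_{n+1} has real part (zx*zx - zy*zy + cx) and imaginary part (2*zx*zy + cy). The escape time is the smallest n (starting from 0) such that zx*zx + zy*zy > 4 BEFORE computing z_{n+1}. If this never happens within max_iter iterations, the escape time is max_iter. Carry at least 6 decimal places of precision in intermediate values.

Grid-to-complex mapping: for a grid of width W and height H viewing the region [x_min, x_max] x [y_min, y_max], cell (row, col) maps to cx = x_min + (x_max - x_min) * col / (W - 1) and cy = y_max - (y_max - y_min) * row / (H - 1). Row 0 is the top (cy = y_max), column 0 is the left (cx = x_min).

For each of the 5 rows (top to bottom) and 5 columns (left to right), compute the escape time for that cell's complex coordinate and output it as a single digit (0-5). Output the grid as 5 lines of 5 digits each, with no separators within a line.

Answer: 22222
35422
55553
55553
55553

Derivation:
(row=0, col=0): c = -0.6100 + 1.5000i → escape time 2
(row=0, col=1): c = -0.2800 + 1.5000i → escape time 2
(row=0, col=2): c = 0.0500 + 1.5000i → escape time 2
(row=0, col=3): c = 0.3800 + 1.5000i → escape time 2
(row=0, col=4): c = 0.7100 + 1.5000i → escape time 2
(row=1, col=0): c = -0.6100 + 1.0800i → escape time 3
(row=1, col=1): c = -0.2800 + 1.0800i → escape time 5
(row=1, col=2): c = 0.0500 + 1.0800i → escape time 4
(row=1, col=3): c = 0.3800 + 1.0800i → escape time 2
(row=1, col=4): c = 0.7100 + 1.0800i → escape time 2
(row=2, col=0): c = -0.6100 + 0.6600i → escape time 5
(row=2, col=1): c = -0.2800 + 0.6600i → escape time 5
(row=2, col=2): c = 0.0500 + 0.6600i → escape time 5
(row=2, col=3): c = 0.3800 + 0.6600i → escape time 5
(row=2, col=4): c = 0.7100 + 0.6600i → escape time 3
(row=3, col=0): c = -0.6100 + 0.2400i → escape time 5
(row=3, col=1): c = -0.2800 + 0.2400i → escape time 5
(row=3, col=2): c = 0.0500 + 0.2400i → escape time 5
(row=3, col=3): c = 0.3800 + 0.2400i → escape time 5
(row=3, col=4): c = 0.7100 + 0.2400i → escape time 3
(row=4, col=0): c = -0.6100 + -0.1800i → escape time 5
(row=4, col=1): c = -0.2800 + -0.1800i → escape time 5
(row=4, col=2): c = 0.0500 + -0.1800i → escape time 5
(row=4, col=3): c = 0.3800 + -0.1800i → escape time 5
(row=4, col=4): c = 0.7100 + -0.1800i → escape time 3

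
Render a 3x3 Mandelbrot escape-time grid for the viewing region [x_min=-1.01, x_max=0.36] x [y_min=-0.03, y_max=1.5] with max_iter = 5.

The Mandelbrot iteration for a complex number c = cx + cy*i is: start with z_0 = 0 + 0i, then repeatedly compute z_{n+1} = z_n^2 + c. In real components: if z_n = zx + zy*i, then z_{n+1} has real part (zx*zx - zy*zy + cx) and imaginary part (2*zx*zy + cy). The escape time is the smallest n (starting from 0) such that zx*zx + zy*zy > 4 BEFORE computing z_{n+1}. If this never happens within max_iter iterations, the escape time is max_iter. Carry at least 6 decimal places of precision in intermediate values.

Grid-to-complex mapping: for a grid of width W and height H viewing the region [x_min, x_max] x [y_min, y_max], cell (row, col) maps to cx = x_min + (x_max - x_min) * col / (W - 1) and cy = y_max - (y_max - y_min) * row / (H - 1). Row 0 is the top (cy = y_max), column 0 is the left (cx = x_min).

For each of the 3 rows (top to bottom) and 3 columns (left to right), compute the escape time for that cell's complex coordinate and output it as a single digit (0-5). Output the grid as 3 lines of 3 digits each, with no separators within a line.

Answer: 222
355
555

Derivation:
(row=0, col=0): c = -1.0100 + 1.5000i → escape time 2
(row=0, col=1): c = -0.3250 + 1.5000i → escape time 2
(row=0, col=2): c = 0.3600 + 1.5000i → escape time 2
(row=1, col=0): c = -1.0100 + 0.7350i → escape time 3
(row=1, col=1): c = -0.3250 + 0.7350i → escape time 5
(row=1, col=2): c = 0.3600 + 0.7350i → escape time 5
(row=2, col=0): c = -1.0100 + -0.0300i → escape time 5
(row=2, col=1): c = -0.3250 + -0.0300i → escape time 5
(row=2, col=2): c = 0.3600 + -0.0300i → escape time 5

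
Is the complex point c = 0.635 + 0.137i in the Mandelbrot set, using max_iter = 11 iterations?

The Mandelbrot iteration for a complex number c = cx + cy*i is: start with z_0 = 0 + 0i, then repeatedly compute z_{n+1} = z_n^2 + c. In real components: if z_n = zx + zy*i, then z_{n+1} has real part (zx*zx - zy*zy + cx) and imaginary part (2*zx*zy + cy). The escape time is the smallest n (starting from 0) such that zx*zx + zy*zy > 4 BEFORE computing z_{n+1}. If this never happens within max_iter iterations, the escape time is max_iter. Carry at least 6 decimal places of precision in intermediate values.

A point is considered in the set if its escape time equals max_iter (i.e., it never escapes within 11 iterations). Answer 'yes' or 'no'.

z_0 = 0 + 0i, c = 0.6350 + 0.1370i
Iter 1: z = 0.6350 + 0.1370i, |z|^2 = 0.4220
Iter 2: z = 1.0195 + 0.3110i, |z|^2 = 1.1360
Iter 3: z = 1.5776 + 0.7711i, |z|^2 = 3.0833
Iter 4: z = 2.5292 + 2.5699i, |z|^2 = 13.0010
Escaped at iteration 4

Answer: no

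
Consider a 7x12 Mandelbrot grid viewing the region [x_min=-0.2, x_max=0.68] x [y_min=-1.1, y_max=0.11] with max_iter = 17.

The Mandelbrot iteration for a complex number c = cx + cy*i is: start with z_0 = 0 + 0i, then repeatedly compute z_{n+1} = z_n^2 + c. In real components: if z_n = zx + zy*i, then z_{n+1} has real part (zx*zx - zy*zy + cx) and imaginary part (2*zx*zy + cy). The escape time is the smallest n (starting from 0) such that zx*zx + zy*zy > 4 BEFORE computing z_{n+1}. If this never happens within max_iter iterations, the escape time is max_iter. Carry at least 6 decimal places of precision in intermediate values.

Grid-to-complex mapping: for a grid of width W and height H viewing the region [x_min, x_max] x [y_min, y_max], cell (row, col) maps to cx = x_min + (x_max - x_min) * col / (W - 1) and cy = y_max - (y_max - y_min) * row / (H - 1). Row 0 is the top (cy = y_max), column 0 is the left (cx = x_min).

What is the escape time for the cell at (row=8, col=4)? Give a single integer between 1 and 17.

z_0 = 0 + 0i, c = 0.3867 + -0.7700i
Iter 1: z = 0.3867 + -0.7700i, |z|^2 = 0.7424
Iter 2: z = -0.0567 + -1.3655i, |z|^2 = 1.8677
Iter 3: z = -1.4746 + -0.6151i, |z|^2 = 2.5528
Iter 4: z = 2.1828 + 1.0441i, |z|^2 = 5.8547
Escaped at iteration 4

Answer: 4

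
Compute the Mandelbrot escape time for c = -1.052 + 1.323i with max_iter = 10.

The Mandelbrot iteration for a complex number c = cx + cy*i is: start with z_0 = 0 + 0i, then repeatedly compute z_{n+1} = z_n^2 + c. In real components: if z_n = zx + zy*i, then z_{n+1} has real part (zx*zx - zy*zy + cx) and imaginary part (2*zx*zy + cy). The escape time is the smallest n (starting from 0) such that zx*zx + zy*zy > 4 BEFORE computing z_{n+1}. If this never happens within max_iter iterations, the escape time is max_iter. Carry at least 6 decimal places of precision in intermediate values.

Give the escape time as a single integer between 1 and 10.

z_0 = 0 + 0i, c = -1.0520 + 1.3230i
Iter 1: z = -1.0520 + 1.3230i, |z|^2 = 2.8570
Iter 2: z = -1.6956 + -1.4606i, |z|^2 = 5.0085
Escaped at iteration 2

Answer: 2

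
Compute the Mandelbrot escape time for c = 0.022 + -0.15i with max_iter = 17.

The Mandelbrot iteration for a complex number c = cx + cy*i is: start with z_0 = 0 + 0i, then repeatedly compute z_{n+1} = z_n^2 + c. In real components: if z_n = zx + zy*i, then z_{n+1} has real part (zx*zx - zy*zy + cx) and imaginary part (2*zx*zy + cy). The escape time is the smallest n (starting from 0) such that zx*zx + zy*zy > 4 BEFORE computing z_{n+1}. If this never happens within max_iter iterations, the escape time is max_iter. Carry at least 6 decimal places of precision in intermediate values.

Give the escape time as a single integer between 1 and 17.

Answer: 17

Derivation:
z_0 = 0 + 0i, c = 0.0220 + -0.1500i
Iter 1: z = 0.0220 + -0.1500i, |z|^2 = 0.0230
Iter 2: z = -0.0000 + -0.1566i, |z|^2 = 0.0245
Iter 3: z = -0.0025 + -0.1500i, |z|^2 = 0.0225
Iter 4: z = -0.0005 + -0.1492i, |z|^2 = 0.0223
Iter 5: z = -0.0003 + -0.1499i, |z|^2 = 0.0225
Iter 6: z = -0.0005 + -0.1499i, |z|^2 = 0.0225
Iter 7: z = -0.0005 + -0.1499i, |z|^2 = 0.0225
Iter 8: z = -0.0005 + -0.1499i, |z|^2 = 0.0225
Iter 9: z = -0.0005 + -0.1499i, |z|^2 = 0.0225
Iter 10: z = -0.0005 + -0.1499i, |z|^2 = 0.0225
Iter 11: z = -0.0005 + -0.1499i, |z|^2 = 0.0225
Iter 12: z = -0.0005 + -0.1499i, |z|^2 = 0.0225
Iter 13: z = -0.0005 + -0.1499i, |z|^2 = 0.0225
Iter 14: z = -0.0005 + -0.1499i, |z|^2 = 0.0225
Iter 15: z = -0.0005 + -0.1499i, |z|^2 = 0.0225
Iter 16: z = -0.0005 + -0.1499i, |z|^2 = 0.0225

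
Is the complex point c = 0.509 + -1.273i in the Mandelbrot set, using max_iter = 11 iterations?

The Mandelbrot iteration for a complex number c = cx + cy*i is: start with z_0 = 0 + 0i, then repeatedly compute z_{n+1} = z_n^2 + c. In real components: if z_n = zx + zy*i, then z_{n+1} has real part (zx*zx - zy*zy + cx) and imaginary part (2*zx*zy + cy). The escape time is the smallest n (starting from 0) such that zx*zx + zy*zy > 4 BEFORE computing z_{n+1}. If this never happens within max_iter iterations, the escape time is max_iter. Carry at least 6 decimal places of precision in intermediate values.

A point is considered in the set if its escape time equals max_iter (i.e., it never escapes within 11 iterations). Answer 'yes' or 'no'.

Answer: no

Derivation:
z_0 = 0 + 0i, c = 0.5090 + -1.2730i
Iter 1: z = 0.5090 + -1.2730i, |z|^2 = 1.8796
Iter 2: z = -0.8524 + -2.5689i, |z|^2 = 7.3260
Escaped at iteration 2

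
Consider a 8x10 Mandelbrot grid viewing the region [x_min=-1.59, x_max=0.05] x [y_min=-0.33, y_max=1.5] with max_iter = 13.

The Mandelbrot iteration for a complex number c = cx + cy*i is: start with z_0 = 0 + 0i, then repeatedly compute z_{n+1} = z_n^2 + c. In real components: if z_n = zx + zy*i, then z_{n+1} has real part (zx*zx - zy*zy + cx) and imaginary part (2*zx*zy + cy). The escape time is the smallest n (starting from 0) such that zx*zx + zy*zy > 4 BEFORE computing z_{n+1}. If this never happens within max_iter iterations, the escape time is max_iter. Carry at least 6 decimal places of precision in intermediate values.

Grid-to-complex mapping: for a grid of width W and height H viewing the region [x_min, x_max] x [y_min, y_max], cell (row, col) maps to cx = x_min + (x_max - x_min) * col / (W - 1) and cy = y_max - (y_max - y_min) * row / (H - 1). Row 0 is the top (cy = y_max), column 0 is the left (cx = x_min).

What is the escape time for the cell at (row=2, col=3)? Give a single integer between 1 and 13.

Answer: 3

Derivation:
z_0 = 0 + 0i, c = -0.8871 + 1.0933i
Iter 1: z = -0.8871 + 1.0933i, |z|^2 = 1.9824
Iter 2: z = -1.2955 + -0.8466i, |z|^2 = 2.3950
Iter 3: z = 0.0745 + 3.2867i, |z|^2 = 10.8083
Escaped at iteration 3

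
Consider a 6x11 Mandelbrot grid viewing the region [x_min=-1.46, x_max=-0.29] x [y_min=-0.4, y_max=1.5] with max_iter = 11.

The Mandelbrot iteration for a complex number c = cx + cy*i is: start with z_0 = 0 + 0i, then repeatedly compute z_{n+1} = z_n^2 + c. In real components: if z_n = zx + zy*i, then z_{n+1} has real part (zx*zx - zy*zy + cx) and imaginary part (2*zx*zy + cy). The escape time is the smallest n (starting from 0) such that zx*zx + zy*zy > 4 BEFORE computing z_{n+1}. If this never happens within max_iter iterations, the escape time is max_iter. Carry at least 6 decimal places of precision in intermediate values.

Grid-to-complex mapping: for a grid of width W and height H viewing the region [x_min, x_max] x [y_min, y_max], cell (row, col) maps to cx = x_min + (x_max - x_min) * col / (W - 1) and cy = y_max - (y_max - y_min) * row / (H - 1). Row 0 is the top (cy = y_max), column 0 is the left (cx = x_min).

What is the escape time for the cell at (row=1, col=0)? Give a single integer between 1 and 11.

Answer: 2

Derivation:
z_0 = 0 + 0i, c = -1.4600 + 1.3100i
Iter 1: z = -1.4600 + 1.3100i, |z|^2 = 3.8477
Iter 2: z = -1.0445 + -2.5152i, |z|^2 = 7.4172
Escaped at iteration 2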